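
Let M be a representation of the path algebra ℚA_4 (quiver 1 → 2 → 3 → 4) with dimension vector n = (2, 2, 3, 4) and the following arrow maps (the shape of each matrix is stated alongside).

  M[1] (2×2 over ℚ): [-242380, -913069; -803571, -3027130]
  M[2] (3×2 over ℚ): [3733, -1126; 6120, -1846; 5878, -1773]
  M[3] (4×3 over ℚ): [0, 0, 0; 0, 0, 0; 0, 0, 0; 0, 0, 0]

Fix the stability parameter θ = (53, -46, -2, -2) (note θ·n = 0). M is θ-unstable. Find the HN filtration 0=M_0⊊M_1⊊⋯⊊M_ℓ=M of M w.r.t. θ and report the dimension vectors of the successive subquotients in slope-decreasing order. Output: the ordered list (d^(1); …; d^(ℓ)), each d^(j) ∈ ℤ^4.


Interval decomposition of M: I[1,3]^2, I[3,3], I[4,4]^4.
HN type (ℓ=2): μ^(1)=5/3; μ^(2)=-2

((2, 2, 2, 0); (0, 0, 1, 4))


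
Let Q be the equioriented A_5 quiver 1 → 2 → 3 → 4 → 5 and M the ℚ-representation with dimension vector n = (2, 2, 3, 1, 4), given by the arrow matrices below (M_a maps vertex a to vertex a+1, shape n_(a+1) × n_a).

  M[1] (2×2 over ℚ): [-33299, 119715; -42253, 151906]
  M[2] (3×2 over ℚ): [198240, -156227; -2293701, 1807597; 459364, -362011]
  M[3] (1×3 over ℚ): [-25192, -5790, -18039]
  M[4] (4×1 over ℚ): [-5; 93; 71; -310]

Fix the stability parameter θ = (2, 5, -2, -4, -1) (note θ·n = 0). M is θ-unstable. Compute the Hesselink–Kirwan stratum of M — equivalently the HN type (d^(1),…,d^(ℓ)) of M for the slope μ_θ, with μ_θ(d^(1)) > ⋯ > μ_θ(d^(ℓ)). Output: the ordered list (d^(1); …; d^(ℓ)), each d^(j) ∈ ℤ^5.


Via rank(M_{q-1}∘⋯∘M_p): M ≅ I[1,3], I[1,5], I[3,3], I[5,5]^3.
μ_θ-semistable layers: μ^(1)=5/3; μ^(2)=0; μ^(3)=-1; μ^(4)=-2

((1, 1, 1, 0, 0); (1, 1, 1, 1, 1); (0, 0, 0, 0, 3); (0, 0, 1, 0, 0))


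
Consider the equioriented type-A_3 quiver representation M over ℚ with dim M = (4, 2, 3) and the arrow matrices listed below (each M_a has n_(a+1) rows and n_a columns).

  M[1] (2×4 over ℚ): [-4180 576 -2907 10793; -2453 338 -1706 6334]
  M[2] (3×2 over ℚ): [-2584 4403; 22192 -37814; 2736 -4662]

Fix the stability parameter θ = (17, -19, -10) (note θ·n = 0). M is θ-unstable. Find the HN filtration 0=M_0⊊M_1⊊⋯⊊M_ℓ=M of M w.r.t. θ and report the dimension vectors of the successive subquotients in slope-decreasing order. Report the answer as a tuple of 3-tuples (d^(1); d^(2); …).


Interval decomposition of M: I[1,1]^2, I[1,2], I[1,3], I[3,3]^2.
HN type (ℓ=4): μ^(1)=17; μ^(2)=-1; μ^(3)=-4; μ^(4)=-10

((2, 0, 0); (1, 1, 0); (1, 1, 1); (0, 0, 2))


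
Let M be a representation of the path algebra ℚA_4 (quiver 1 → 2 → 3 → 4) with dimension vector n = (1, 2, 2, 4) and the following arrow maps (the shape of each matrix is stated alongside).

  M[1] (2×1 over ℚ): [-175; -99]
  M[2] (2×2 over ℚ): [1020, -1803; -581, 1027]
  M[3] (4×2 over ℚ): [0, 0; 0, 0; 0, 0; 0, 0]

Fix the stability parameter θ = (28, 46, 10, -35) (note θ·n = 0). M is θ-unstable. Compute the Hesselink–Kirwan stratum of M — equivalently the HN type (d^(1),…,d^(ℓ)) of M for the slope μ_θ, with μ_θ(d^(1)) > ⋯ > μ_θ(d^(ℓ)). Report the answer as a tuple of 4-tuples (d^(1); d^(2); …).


Interval decomposition of M: I[1,3], I[2,3], I[4,4]^4.
HN type (ℓ=2): μ^(1)=28; μ^(2)=-35

((1, 2, 2, 0); (0, 0, 0, 4))


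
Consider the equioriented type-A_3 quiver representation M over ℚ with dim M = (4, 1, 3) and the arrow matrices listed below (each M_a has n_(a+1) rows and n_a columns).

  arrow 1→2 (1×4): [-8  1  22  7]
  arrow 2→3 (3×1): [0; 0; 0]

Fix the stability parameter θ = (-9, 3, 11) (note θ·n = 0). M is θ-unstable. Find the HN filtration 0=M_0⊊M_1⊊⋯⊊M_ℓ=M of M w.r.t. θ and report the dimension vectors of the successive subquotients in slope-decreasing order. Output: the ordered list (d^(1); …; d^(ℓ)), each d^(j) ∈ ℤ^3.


Via rank(M_{q-1}∘⋯∘M_p): M ≅ I[1,1]^3, I[1,2], I[3,3]^3.
μ_θ-semistable layers: μ^(1)=11; μ^(2)=3; μ^(3)=-9

((0, 0, 3); (0, 1, 0); (4, 0, 0))


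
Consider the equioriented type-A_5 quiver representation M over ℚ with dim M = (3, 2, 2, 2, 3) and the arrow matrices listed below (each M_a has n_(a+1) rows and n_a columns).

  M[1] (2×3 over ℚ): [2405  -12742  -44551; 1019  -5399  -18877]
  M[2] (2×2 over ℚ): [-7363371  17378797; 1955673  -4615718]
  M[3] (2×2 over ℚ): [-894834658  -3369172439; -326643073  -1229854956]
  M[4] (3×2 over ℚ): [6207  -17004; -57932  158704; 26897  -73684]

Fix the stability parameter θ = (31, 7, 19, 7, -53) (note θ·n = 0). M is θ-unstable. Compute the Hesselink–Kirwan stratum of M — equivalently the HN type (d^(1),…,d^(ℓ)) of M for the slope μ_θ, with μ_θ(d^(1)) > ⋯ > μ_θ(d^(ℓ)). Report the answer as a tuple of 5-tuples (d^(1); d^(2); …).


Barcode: M ≅ I[1,1], I[1,4], I[1,5], I[5,5]^2. HN layers by μ_θ (4 steps, strictly decreasing):
  μ^(1)=31; μ^(2)=16; μ^(3)=11/5; μ^(4)=-53

((1, 0, 0, 0, 0); (1, 1, 1, 1, 0); (1, 1, 1, 1, 1); (0, 0, 0, 0, 2))


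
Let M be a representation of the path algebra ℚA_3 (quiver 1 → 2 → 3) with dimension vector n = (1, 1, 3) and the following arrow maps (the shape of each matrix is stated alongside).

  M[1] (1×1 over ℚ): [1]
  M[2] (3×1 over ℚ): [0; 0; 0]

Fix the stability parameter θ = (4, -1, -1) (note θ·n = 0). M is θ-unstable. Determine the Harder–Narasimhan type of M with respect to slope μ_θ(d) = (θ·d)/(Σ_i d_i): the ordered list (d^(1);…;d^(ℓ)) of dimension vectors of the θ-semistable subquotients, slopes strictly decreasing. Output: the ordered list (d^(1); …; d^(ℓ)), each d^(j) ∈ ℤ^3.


Interval decomposition of M: I[1,2], I[3,3]^3.
HN type (ℓ=2): μ^(1)=3/2; μ^(2)=-1

((1, 1, 0); (0, 0, 3))


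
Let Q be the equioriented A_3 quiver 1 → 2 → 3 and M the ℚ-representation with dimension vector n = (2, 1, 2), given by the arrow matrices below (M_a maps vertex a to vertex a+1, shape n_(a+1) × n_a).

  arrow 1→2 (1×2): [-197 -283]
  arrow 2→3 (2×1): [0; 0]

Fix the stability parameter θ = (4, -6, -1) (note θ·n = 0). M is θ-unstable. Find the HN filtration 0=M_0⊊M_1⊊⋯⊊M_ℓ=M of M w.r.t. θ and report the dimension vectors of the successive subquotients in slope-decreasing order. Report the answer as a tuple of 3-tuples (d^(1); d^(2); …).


Barcode: M ≅ I[1,1], I[1,2], I[3,3]^2. HN layers by μ_θ (2 steps, strictly decreasing):
  μ^(1)=4; μ^(2)=-1

((1, 0, 0); (1, 1, 2))


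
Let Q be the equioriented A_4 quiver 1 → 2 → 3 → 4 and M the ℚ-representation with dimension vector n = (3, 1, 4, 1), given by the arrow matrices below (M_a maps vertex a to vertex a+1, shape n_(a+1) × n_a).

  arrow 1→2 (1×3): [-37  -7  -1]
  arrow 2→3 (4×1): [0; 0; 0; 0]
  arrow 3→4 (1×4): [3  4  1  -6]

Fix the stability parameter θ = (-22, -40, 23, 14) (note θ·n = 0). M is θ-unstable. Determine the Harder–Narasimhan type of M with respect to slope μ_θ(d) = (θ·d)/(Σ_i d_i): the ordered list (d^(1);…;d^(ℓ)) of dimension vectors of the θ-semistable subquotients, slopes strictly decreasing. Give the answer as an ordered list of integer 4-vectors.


Via rank(M_{q-1}∘⋯∘M_p): M ≅ I[1,1]^2, I[1,2], I[3,3]^3, I[3,4].
μ_θ-semistable layers: μ^(1)=23; μ^(2)=37/2; μ^(3)=-22; μ^(4)=-31

((0, 0, 3, 0); (0, 0, 1, 1); (2, 0, 0, 0); (1, 1, 0, 0))


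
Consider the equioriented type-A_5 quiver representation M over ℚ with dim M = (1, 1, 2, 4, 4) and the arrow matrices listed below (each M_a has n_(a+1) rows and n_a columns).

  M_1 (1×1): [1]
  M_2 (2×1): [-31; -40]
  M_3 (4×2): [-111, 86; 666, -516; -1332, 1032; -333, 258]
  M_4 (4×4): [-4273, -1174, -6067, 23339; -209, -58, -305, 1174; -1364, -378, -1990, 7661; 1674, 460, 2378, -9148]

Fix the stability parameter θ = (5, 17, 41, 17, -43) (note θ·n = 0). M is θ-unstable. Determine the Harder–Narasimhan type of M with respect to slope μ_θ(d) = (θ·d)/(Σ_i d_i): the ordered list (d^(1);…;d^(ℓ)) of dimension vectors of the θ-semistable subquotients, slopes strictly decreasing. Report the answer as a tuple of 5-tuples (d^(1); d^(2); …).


Interval decomposition of M: I[1,5], I[3,3], I[4,4], I[4,5]^2, I[5,5].
HN type (ℓ=6): μ^(1)=41; μ^(2)=17; μ^(3)=8; μ^(4)=5; μ^(5)=-13; μ^(6)=-43

((0, 0, 1, 0, 0); (0, 0, 0, 1, 0); (0, 1, 1, 1, 1); (1, 0, 0, 0, 0); (0, 0, 0, 2, 2); (0, 0, 0, 0, 1))


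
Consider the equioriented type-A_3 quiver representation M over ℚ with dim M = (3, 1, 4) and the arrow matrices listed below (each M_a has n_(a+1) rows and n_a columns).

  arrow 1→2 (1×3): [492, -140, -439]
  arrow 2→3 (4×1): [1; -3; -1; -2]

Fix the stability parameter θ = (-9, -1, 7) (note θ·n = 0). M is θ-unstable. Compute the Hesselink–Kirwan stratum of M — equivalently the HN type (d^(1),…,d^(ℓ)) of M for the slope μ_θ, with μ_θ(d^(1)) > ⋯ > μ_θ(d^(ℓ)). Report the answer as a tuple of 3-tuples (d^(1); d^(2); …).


Via rank(M_{q-1}∘⋯∘M_p): M ≅ I[1,1]^2, I[1,3], I[3,3]^3.
μ_θ-semistable layers: μ^(1)=7; μ^(2)=-1; μ^(3)=-9

((0, 0, 4); (0, 1, 0); (3, 0, 0))


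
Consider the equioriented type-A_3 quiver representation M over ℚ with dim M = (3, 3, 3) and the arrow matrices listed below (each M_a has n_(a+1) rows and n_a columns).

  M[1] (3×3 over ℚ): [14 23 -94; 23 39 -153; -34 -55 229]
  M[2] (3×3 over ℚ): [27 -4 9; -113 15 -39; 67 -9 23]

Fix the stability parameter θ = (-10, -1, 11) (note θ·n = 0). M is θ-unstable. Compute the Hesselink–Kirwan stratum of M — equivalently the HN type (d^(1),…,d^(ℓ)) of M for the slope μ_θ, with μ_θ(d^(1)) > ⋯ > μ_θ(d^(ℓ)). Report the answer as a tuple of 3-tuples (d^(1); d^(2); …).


Via rank(M_{q-1}∘⋯∘M_p): M ≅ I[1,3]^3.
μ_θ-semistable layers: μ^(1)=11; μ^(2)=-1; μ^(3)=-10

((0, 0, 3); (0, 3, 0); (3, 0, 0))


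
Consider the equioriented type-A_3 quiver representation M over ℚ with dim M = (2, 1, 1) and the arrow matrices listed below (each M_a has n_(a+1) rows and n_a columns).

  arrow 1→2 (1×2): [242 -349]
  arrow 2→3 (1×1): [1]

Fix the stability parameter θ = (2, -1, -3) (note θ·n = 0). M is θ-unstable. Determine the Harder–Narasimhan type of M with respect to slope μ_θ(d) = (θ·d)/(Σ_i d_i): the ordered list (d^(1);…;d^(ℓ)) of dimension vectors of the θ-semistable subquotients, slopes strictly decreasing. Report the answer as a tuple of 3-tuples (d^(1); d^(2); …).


Barcode: M ≅ I[1,1], I[1,3]. HN layers by μ_θ (2 steps, strictly decreasing):
  μ^(1)=2; μ^(2)=-2/3

((1, 0, 0); (1, 1, 1))


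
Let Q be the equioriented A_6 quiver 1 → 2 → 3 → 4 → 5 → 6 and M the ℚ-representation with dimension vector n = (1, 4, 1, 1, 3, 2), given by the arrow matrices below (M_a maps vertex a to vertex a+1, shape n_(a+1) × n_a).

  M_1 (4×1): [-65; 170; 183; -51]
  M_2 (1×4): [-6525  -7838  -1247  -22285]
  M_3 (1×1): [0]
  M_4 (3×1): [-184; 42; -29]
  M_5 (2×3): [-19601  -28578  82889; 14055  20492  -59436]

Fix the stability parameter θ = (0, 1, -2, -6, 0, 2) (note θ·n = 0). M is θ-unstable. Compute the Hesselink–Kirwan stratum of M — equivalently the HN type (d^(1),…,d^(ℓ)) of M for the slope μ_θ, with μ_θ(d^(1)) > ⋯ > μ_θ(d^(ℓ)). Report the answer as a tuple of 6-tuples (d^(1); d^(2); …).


Barcode: M ≅ I[1,3], I[2,2]^3, I[4,6], I[5,5], I[5,6]. HN layers by μ_θ (5 steps, strictly decreasing):
  μ^(1)=2; μ^(2)=1; μ^(3)=0; μ^(4)=-1/3; μ^(5)=-6

((0, 0, 0, 0, 0, 2); (0, 3, 0, 0, 0, 0); (0, 0, 0, 0, 3, 0); (1, 1, 1, 0, 0, 0); (0, 0, 0, 1, 0, 0))


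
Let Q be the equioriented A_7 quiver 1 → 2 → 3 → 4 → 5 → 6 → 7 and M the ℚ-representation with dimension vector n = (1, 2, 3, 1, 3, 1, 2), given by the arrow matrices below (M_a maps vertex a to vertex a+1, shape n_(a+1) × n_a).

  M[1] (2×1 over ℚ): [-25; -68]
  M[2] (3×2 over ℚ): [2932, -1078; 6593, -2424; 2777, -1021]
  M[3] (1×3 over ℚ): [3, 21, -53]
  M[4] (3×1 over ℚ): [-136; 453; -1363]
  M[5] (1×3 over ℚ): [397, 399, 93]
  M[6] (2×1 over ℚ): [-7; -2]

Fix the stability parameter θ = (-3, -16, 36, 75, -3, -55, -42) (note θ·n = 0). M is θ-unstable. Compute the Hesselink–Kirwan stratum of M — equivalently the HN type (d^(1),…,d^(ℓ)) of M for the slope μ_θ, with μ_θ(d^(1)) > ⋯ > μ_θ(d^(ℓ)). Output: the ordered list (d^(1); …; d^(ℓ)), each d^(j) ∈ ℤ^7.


Via rank(M_{q-1}∘⋯∘M_p): M ≅ I[1,3], I[2,7], I[3,3], I[5,5]^2, I[7,7].
μ_θ-semistable layers: μ^(1)=36; μ^(2)=11/5; μ^(3)=-3; μ^(4)=-19/2; μ^(5)=-16; μ^(6)=-42

((0, 0, 2, 0, 0, 0, 0); (0, 0, 1, 1, 1, 1, 1); (0, 0, 0, 0, 2, 0, 0); (1, 1, 0, 0, 0, 0, 0); (0, 1, 0, 0, 0, 0, 0); (0, 0, 0, 0, 0, 0, 1))


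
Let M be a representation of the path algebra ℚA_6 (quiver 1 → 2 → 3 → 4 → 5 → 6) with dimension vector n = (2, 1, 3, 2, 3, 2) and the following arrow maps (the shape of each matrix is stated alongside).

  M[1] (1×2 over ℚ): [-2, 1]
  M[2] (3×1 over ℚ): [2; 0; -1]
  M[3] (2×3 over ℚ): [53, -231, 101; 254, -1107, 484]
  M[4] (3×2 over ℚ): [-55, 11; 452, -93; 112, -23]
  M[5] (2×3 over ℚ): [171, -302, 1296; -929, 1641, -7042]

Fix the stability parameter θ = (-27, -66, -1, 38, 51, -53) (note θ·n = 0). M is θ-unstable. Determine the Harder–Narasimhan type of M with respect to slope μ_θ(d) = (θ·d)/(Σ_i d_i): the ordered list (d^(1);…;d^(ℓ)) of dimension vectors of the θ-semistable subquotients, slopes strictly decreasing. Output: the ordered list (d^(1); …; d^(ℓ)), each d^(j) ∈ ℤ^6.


Barcode: M ≅ I[1,1], I[1,6], I[3,3], I[3,6], I[5,5]. HN layers by μ_θ (5 steps, strictly decreasing):
  μ^(1)=51; μ^(2)=12; μ^(3)=-1; μ^(4)=-27; μ^(5)=-93/2

((0, 0, 0, 0, 1, 0); (0, 0, 0, 2, 2, 2); (0, 0, 3, 0, 0, 0); (1, 0, 0, 0, 0, 0); (1, 1, 0, 0, 0, 0))


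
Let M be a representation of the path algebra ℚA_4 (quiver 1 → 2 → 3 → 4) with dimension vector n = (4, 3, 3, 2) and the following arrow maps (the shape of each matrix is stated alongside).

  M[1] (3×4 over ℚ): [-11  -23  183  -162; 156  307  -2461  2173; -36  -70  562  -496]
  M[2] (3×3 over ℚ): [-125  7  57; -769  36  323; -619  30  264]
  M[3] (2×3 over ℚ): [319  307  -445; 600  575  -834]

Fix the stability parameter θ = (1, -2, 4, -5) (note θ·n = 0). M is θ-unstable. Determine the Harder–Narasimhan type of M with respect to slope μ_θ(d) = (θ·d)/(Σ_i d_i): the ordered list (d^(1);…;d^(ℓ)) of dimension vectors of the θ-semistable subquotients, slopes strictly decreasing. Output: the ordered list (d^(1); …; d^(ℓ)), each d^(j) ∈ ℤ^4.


Barcode: M ≅ I[1,1], I[1,3], I[1,4]^2. HN layers by μ_θ (3 steps, strictly decreasing):
  μ^(1)=4; μ^(2)=1; μ^(3)=-1/2

((0, 0, 1, 0); (1, 0, 0, 0); (3, 3, 2, 2))


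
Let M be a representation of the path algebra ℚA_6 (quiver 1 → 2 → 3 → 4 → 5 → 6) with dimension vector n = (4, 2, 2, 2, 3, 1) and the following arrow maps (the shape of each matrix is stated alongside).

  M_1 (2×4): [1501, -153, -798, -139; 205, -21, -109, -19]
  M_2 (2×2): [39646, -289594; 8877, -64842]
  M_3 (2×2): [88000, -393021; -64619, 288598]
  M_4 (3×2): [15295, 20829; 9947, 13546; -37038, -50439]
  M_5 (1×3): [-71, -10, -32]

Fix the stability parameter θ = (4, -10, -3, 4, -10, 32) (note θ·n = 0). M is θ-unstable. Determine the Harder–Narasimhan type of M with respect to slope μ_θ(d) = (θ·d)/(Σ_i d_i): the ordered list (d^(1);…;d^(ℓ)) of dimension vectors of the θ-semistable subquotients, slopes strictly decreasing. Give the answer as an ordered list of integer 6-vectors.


Interval decomposition of M: I[1,1]^2, I[1,5], I[1,6], I[5,5].
HN type (ℓ=4): μ^(1)=32; μ^(2)=4; μ^(3)=-3; μ^(4)=-10

((0, 0, 0, 0, 0, 1); (2, 0, 0, 0, 0, 0); (2, 2, 2, 2, 2, 0); (0, 0, 0, 0, 1, 0))


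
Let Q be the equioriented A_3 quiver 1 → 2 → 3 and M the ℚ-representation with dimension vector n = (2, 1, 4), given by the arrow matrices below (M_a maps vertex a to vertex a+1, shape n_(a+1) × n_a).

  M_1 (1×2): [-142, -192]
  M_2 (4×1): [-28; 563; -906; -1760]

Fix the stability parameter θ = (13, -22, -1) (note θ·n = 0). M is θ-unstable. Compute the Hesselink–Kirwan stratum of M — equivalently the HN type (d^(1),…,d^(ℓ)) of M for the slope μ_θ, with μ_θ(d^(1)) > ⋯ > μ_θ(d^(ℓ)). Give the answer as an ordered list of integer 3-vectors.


Interval decomposition of M: I[1,1], I[1,3], I[3,3]^3.
HN type (ℓ=3): μ^(1)=13; μ^(2)=-1; μ^(3)=-9/2

((1, 0, 0); (0, 0, 4); (1, 1, 0))


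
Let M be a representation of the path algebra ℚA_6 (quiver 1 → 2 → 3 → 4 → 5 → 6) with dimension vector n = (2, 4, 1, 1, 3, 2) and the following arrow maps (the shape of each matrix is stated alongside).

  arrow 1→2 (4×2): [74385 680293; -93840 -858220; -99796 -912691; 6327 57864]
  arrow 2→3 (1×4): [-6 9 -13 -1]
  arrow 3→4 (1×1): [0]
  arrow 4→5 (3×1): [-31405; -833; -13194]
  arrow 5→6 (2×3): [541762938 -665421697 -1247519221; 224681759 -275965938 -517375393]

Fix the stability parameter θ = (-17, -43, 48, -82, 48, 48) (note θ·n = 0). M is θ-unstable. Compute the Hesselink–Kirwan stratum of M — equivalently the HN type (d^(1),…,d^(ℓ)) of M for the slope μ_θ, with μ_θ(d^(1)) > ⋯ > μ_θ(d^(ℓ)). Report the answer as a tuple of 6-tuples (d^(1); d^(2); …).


Via rank(M_{q-1}∘⋯∘M_p): M ≅ I[1,2], I[1,3], I[2,2]^2, I[4,6], I[5,5], I[5,6].
μ_θ-semistable layers: μ^(1)=48; μ^(2)=-30; μ^(3)=-43; μ^(4)=-82

((0, 0, 1, 0, 3, 2); (2, 2, 0, 0, 0, 0); (0, 2, 0, 0, 0, 0); (0, 0, 0, 1, 0, 0))


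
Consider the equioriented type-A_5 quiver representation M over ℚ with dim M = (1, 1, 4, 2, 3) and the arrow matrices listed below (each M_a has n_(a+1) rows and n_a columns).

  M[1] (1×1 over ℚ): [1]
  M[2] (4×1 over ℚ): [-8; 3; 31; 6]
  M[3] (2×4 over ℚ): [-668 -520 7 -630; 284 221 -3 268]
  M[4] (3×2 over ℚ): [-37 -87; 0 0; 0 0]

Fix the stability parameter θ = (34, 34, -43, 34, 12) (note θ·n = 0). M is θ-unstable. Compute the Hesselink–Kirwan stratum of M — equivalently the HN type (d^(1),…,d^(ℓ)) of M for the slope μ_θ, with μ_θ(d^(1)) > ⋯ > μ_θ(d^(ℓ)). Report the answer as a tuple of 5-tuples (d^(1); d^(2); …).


Via rank(M_{q-1}∘⋯∘M_p): M ≅ I[1,5], I[3,3]^2, I[3,4], I[5,5]^2.
μ_θ-semistable layers: μ^(1)=34; μ^(2)=23; μ^(3)=12; μ^(4)=25/3; μ^(5)=-43

((0, 0, 0, 1, 0); (0, 0, 0, 1, 1); (0, 0, 0, 0, 2); (1, 1, 1, 0, 0); (0, 0, 3, 0, 0))


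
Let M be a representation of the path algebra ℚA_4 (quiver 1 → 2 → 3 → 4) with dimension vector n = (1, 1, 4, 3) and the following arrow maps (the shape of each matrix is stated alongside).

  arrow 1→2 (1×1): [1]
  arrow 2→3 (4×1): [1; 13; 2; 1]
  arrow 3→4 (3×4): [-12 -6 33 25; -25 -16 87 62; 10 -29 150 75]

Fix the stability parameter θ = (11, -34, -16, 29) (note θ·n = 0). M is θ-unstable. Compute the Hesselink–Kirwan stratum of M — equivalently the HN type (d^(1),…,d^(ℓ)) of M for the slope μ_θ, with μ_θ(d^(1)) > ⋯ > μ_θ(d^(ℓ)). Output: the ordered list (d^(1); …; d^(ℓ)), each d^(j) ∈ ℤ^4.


Barcode: M ≅ I[1,4], I[3,3], I[3,4]^2. HN layers by μ_θ (3 steps, strictly decreasing):
  μ^(1)=29; μ^(2)=-13; μ^(3)=-16

((0, 0, 0, 3); (1, 1, 1, 0); (0, 0, 3, 0))


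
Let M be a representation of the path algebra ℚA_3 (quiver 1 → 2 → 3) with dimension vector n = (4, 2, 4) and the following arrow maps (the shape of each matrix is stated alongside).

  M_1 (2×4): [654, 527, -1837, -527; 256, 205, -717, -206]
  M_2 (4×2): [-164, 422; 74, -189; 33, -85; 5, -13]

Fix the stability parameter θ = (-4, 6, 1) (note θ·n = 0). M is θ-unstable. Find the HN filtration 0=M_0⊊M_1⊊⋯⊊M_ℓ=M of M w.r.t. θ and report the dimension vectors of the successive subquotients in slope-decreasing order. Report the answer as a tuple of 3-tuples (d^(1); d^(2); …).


Interval decomposition of M: I[1,1]^2, I[1,3]^2, I[3,3]^2.
HN type (ℓ=3): μ^(1)=7/2; μ^(2)=1; μ^(3)=-4

((0, 2, 2); (0, 0, 2); (4, 0, 0))


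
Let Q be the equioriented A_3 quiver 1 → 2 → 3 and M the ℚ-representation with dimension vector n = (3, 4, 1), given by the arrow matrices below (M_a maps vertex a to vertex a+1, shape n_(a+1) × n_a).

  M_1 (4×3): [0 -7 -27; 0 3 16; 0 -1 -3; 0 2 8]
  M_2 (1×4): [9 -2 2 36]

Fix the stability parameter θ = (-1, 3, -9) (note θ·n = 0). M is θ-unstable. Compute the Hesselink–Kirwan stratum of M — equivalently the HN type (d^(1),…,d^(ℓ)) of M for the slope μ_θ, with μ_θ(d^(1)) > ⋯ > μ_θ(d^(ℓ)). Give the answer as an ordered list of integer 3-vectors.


Barcode: M ≅ I[1,1], I[1,2], I[1,3], I[2,2]^2. HN layers by μ_θ (3 steps, strictly decreasing):
  μ^(1)=3; μ^(2)=-1; μ^(3)=-7/3

((0, 3, 0); (2, 0, 0); (1, 1, 1))


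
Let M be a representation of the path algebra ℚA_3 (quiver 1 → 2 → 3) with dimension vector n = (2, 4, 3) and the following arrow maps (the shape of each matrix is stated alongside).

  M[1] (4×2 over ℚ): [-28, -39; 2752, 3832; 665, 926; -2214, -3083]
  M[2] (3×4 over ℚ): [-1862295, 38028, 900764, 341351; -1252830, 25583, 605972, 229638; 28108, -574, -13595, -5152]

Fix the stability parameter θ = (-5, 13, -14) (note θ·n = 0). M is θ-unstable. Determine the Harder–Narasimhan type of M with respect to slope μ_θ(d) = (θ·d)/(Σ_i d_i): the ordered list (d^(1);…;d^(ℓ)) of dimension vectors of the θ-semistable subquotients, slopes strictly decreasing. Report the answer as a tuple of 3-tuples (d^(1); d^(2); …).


Via rank(M_{q-1}∘⋯∘M_p): M ≅ I[1,2], I[1,3], I[2,3]^2.
μ_θ-semistable layers: μ^(1)=13; μ^(2)=-1/2; μ^(3)=-5

((0, 1, 0); (0, 3, 3); (2, 0, 0))


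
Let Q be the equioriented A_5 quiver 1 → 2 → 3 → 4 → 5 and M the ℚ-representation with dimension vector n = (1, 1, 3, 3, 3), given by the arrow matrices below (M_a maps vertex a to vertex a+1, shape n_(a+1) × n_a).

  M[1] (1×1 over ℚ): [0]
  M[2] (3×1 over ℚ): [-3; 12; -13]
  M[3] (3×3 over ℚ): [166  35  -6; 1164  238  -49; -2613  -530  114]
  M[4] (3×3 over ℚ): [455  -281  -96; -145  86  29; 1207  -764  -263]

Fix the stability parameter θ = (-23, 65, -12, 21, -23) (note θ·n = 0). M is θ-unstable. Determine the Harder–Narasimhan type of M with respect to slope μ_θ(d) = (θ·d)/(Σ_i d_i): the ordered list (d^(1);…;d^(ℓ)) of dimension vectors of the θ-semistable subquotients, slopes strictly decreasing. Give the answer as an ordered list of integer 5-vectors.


Barcode: M ≅ I[1,1], I[2,5], I[3,5]^2. HN layers by μ_θ (4 steps, strictly decreasing):
  μ^(1)=51/4; μ^(2)=-1; μ^(3)=-12; μ^(4)=-23

((0, 1, 1, 1, 1); (0, 0, 0, 2, 2); (0, 0, 2, 0, 0); (1, 0, 0, 0, 0))


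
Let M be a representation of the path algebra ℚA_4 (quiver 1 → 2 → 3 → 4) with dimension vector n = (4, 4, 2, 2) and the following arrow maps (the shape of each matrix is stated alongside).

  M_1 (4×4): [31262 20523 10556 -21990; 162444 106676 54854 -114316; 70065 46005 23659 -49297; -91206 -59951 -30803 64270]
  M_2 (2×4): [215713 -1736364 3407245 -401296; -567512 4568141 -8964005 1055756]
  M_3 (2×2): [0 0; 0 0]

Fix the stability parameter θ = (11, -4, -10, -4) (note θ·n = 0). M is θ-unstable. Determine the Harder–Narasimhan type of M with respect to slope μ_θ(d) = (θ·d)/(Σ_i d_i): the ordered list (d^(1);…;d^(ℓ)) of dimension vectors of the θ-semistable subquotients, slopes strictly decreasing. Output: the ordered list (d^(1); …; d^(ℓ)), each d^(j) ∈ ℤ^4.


Via rank(M_{q-1}∘⋯∘M_p): M ≅ I[1,1], I[1,2], I[1,3]^2, I[2,2], I[4,4]^2.
μ_θ-semistable layers: μ^(1)=11; μ^(2)=7/2; μ^(3)=-1; μ^(4)=-4

((1, 0, 0, 0); (1, 1, 0, 0); (2, 2, 2, 0); (0, 1, 0, 2))


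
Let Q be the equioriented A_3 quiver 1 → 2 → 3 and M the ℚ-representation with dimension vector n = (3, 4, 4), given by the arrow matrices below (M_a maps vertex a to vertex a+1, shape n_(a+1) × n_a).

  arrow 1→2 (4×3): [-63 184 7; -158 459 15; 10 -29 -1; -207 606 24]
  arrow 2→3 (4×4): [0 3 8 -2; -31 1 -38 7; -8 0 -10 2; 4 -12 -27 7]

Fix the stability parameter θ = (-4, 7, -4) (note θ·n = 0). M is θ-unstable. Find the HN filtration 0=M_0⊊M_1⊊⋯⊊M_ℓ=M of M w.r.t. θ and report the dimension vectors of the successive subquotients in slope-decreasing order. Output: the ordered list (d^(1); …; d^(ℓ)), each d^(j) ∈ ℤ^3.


Interval decomposition of M: I[1,3]^3, I[2,2], I[3,3].
HN type (ℓ=3): μ^(1)=7; μ^(2)=3/2; μ^(3)=-4

((0, 1, 0); (0, 3, 3); (3, 0, 1))


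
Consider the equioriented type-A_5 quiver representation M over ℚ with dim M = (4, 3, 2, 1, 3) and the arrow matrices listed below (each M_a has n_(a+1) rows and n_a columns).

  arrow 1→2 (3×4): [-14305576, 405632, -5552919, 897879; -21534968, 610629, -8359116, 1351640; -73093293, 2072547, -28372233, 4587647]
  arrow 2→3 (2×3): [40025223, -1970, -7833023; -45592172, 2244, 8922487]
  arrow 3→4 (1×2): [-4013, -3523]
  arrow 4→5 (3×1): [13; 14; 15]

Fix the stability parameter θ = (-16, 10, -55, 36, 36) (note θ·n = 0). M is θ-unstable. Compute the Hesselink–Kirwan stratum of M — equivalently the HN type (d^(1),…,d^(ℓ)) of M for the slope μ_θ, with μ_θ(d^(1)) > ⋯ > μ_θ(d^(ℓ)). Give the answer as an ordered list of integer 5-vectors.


Via rank(M_{q-1}∘⋯∘M_p): M ≅ I[1,1], I[1,2], I[1,3], I[1,5], I[5,5]^2.
μ_θ-semistable layers: μ^(1)=36; μ^(2)=10; μ^(3)=-16; μ^(4)=-61/3

((0, 0, 0, 1, 3); (0, 1, 0, 0, 0); (2, 0, 0, 0, 0); (2, 2, 2, 0, 0))


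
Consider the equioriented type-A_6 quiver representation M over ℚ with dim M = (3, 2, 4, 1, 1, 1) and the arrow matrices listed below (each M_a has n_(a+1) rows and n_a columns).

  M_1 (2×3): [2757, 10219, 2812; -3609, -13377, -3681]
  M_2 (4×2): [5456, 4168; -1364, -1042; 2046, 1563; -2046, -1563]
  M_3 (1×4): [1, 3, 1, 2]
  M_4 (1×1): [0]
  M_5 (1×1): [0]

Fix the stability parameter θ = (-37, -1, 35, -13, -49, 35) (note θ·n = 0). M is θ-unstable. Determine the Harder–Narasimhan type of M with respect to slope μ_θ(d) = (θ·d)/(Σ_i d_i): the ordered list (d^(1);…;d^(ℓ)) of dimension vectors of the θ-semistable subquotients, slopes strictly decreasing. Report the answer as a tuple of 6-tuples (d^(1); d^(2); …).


Via rank(M_{q-1}∘⋯∘M_p): M ≅ I[1,1], I[1,2], I[1,4], I[3,3]^3, I[5,5], I[6,6].
μ_θ-semistable layers: μ^(1)=35; μ^(2)=11; μ^(3)=-1; μ^(4)=-37; μ^(5)=-49

((0, 0, 3, 0, 0, 1); (0, 0, 1, 1, 0, 0); (0, 2, 0, 0, 0, 0); (3, 0, 0, 0, 0, 0); (0, 0, 0, 0, 1, 0))


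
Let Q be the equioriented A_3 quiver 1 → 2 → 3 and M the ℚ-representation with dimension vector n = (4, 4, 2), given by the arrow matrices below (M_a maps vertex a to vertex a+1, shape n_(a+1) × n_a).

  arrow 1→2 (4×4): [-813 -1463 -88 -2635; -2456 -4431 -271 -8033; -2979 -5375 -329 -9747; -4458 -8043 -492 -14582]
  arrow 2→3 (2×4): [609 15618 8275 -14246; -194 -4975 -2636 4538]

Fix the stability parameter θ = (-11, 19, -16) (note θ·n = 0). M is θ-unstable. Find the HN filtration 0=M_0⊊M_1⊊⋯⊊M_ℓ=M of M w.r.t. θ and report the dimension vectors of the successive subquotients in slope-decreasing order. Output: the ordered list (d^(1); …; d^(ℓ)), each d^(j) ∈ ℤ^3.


Interval decomposition of M: I[1,2]^2, I[1,3]^2.
HN type (ℓ=3): μ^(1)=19; μ^(2)=3/2; μ^(3)=-11

((0, 2, 0); (0, 2, 2); (4, 0, 0))


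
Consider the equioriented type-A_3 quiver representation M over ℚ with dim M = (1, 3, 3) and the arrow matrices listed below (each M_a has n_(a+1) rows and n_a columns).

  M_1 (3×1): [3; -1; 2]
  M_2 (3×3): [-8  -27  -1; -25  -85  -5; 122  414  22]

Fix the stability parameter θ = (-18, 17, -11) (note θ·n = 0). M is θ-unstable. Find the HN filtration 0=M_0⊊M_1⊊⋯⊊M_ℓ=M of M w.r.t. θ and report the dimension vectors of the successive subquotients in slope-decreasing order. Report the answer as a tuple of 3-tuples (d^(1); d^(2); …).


Interval decomposition of M: I[1,3], I[2,2], I[2,3], I[3,3].
HN type (ℓ=4): μ^(1)=17; μ^(2)=3; μ^(3)=-11; μ^(4)=-18

((0, 1, 0); (0, 2, 2); (0, 0, 1); (1, 0, 0))


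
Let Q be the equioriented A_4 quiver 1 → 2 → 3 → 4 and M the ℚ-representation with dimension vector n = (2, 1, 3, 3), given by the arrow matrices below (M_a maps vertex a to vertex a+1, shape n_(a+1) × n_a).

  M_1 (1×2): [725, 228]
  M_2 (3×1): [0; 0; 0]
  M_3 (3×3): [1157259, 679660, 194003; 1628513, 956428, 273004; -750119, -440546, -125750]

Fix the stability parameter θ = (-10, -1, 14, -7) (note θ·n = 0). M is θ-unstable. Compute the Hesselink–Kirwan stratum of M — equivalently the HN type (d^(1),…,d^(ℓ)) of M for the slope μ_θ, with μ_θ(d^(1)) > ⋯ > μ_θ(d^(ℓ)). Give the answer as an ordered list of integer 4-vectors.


Via rank(M_{q-1}∘⋯∘M_p): M ≅ I[1,1], I[1,2], I[3,4]^3.
μ_θ-semistable layers: μ^(1)=7/2; μ^(2)=-1; μ^(3)=-10

((0, 0, 3, 3); (0, 1, 0, 0); (2, 0, 0, 0))


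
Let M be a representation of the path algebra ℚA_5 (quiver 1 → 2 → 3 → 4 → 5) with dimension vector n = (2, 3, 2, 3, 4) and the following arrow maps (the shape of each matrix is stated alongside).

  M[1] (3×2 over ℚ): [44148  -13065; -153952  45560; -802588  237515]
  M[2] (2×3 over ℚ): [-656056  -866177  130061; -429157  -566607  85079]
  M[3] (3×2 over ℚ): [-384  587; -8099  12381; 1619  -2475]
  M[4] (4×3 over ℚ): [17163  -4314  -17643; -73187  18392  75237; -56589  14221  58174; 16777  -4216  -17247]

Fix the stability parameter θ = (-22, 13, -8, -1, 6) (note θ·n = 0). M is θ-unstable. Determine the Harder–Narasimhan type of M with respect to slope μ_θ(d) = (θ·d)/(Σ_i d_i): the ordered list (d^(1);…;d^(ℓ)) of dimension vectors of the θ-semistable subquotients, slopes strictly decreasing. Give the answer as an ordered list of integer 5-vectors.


Barcode: M ≅ I[1,1], I[1,5], I[2,2], I[2,4], I[4,5], I[5,5]^2. HN layers by μ_θ (5 steps, strictly decreasing):
  μ^(1)=13; μ^(2)=6; μ^(3)=4/3; μ^(4)=-1; μ^(5)=-22

((0, 1, 0, 0, 0); (0, 0, 0, 0, 4); (0, 2, 2, 2, 0); (0, 0, 0, 1, 0); (2, 0, 0, 0, 0))


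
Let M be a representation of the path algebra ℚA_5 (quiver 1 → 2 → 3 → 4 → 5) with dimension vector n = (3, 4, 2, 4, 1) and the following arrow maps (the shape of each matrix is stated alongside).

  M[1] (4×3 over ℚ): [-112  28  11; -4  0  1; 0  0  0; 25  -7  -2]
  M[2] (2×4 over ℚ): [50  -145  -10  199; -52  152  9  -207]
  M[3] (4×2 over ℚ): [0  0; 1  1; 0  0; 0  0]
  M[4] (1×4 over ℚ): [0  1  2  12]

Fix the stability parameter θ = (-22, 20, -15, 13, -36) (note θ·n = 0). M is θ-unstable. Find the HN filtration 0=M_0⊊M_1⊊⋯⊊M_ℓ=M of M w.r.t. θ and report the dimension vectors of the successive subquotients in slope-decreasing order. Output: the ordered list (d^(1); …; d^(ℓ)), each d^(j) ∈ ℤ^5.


Barcode: M ≅ I[1,1], I[1,3], I[1,5], I[2,2]^2, I[4,4]^3. HN layers by μ_θ (5 steps, strictly decreasing):
  μ^(1)=20; μ^(2)=13; μ^(3)=5/2; μ^(4)=-9/2; μ^(5)=-22

((0, 2, 0, 0, 0); (0, 0, 0, 3, 0); (0, 1, 1, 0, 0); (0, 1, 1, 1, 1); (3, 0, 0, 0, 0))


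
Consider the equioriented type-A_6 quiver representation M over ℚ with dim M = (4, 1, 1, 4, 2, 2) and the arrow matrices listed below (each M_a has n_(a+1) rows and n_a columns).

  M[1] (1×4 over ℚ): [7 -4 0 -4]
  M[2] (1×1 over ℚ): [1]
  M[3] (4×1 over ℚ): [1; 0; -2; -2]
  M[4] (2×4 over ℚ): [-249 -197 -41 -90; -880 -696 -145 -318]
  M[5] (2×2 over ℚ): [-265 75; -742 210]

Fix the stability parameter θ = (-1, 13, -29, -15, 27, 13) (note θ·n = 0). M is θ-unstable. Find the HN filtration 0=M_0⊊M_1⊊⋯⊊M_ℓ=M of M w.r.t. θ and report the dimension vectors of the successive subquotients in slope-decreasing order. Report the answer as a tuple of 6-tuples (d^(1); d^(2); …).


Interval decomposition of M: I[1,1]^3, I[1,6], I[4,4]^2, I[4,5], I[6,6].
HN type (ℓ=6): μ^(1)=27; μ^(2)=20; μ^(3)=13; μ^(4)=-1; μ^(5)=-8; μ^(6)=-15

((0, 0, 0, 0, 1, 0); (0, 0, 0, 0, 1, 1); (0, 0, 0, 0, 0, 1); (3, 0, 0, 0, 0, 0); (1, 1, 1, 1, 0, 0); (0, 0, 0, 3, 0, 0))


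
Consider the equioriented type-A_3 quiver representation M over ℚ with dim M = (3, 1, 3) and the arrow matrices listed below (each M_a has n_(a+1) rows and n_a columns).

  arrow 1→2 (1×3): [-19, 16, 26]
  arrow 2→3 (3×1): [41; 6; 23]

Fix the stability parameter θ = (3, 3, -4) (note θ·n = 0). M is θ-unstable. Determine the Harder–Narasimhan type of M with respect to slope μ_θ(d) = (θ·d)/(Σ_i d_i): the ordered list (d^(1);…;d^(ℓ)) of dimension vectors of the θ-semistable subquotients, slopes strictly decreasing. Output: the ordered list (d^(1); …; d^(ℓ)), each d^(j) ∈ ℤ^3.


Barcode: M ≅ I[1,1]^2, I[1,3], I[3,3]^2. HN layers by μ_θ (3 steps, strictly decreasing):
  μ^(1)=3; μ^(2)=2/3; μ^(3)=-4

((2, 0, 0); (1, 1, 1); (0, 0, 2))


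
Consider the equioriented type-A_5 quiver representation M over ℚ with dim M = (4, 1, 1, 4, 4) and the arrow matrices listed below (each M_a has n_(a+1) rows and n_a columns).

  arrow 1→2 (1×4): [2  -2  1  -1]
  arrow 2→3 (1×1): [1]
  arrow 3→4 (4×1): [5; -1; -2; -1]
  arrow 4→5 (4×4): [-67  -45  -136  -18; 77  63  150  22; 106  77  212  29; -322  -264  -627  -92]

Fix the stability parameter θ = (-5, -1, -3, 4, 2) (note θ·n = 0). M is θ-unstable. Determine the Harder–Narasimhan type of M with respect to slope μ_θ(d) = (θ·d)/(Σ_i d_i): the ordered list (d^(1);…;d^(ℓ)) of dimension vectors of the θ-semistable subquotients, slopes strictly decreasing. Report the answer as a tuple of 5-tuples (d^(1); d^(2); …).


Barcode: M ≅ I[1,1]^3, I[1,4], I[4,5]^3, I[5,5]. HN layers by μ_θ (5 steps, strictly decreasing):
  μ^(1)=4; μ^(2)=3; μ^(3)=2; μ^(4)=-2; μ^(5)=-5

((0, 0, 0, 1, 0); (0, 0, 0, 3, 3); (0, 0, 0, 0, 1); (0, 1, 1, 0, 0); (4, 0, 0, 0, 0))


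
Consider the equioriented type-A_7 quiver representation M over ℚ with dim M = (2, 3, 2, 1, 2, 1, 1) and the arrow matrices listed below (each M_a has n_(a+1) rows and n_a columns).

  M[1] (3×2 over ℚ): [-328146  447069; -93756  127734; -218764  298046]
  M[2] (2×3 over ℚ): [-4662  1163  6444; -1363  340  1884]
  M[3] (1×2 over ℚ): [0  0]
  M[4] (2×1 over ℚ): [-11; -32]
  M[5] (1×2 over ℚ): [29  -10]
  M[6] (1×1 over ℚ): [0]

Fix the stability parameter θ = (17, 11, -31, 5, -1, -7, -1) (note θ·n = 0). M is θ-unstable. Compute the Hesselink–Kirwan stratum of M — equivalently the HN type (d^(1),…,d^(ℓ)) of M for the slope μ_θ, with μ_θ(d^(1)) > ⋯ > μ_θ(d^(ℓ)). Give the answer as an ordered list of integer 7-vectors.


Interval decomposition of M: I[1,1], I[1,3], I[2,2], I[2,3], I[4,6], I[5,5], I[7,7].
HN type (ℓ=4): μ^(1)=17; μ^(2)=11; μ^(3)=-1; μ^(4)=-10

((1, 0, 0, 0, 0, 0, 0); (0, 1, 0, 0, 0, 0, 0); (1, 1, 1, 1, 2, 1, 1); (0, 1, 1, 0, 0, 0, 0))


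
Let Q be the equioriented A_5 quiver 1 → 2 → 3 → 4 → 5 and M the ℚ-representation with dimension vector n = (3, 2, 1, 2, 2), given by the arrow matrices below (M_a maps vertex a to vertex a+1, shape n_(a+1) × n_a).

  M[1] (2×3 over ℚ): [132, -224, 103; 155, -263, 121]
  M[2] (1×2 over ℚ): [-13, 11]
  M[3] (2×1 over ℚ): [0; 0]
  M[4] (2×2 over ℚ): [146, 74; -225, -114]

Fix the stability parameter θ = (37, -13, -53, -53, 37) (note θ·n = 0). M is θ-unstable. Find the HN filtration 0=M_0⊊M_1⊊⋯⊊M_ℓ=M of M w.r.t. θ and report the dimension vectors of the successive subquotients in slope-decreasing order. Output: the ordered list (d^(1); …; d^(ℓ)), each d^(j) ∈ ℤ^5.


Via rank(M_{q-1}∘⋯∘M_p): M ≅ I[1,1], I[1,2], I[1,3], I[4,5]^2.
μ_θ-semistable layers: μ^(1)=37; μ^(2)=12; μ^(3)=-29/3; μ^(4)=-53

((1, 0, 0, 0, 2); (1, 1, 0, 0, 0); (1, 1, 1, 0, 0); (0, 0, 0, 2, 0))


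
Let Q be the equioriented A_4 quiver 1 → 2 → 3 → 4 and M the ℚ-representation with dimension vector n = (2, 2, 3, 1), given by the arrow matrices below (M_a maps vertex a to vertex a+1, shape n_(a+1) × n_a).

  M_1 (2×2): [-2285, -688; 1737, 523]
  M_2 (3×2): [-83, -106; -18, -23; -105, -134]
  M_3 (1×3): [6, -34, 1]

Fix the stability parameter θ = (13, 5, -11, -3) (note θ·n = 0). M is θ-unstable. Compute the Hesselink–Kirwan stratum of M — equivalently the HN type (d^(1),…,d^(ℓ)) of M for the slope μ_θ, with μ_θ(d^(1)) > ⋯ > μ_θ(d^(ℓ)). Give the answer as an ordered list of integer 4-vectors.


Interval decomposition of M: I[1,3], I[1,4], I[3,3].
HN type (ℓ=3): μ^(1)=7/3; μ^(2)=1; μ^(3)=-11

((1, 1, 1, 0); (1, 1, 1, 1); (0, 0, 1, 0))


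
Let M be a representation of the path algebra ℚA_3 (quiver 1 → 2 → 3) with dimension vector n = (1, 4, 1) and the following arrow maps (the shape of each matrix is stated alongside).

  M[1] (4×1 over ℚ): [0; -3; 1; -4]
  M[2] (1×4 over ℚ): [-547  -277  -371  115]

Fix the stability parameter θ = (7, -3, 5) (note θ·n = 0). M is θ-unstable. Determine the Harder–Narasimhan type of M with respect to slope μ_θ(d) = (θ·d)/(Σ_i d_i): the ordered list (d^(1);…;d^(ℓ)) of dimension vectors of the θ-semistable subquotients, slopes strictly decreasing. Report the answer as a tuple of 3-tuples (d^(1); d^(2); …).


Interval decomposition of M: I[1,2], I[2,2]^2, I[2,3].
HN type (ℓ=3): μ^(1)=5; μ^(2)=2; μ^(3)=-3

((0, 0, 1); (1, 1, 0); (0, 3, 0))


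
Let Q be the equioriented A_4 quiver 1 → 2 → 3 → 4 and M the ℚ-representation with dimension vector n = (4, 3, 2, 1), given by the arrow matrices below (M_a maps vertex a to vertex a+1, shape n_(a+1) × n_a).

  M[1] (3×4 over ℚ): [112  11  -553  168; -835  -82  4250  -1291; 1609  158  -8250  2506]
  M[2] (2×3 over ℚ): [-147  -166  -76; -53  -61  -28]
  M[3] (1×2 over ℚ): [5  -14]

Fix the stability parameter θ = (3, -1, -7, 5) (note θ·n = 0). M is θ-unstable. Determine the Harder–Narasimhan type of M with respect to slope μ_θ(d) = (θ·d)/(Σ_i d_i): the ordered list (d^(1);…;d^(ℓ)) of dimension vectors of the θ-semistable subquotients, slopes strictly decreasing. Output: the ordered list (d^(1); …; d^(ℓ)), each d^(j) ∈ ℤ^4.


Barcode: M ≅ I[1,1], I[1,2], I[1,3], I[1,4]. HN layers by μ_θ (4 steps, strictly decreasing):
  μ^(1)=5; μ^(2)=3; μ^(3)=1; μ^(4)=-5/3

((0, 0, 0, 1); (1, 0, 0, 0); (1, 1, 0, 0); (2, 2, 2, 0))


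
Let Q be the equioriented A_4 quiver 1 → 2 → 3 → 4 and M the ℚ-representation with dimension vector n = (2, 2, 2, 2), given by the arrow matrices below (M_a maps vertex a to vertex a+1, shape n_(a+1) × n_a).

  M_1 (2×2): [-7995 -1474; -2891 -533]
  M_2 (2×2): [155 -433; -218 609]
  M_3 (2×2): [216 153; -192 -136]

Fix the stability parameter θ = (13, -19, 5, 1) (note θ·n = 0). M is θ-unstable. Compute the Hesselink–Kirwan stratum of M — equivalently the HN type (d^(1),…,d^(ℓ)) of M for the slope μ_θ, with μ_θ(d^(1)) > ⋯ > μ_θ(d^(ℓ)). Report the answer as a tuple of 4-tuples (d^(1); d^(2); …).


Barcode: M ≅ I[1,3], I[1,4], I[4,4]. HN layers by μ_θ (4 steps, strictly decreasing):
  μ^(1)=5; μ^(2)=3; μ^(3)=1; μ^(4)=-3

((0, 0, 1, 0); (0, 0, 1, 1); (0, 0, 0, 1); (2, 2, 0, 0))


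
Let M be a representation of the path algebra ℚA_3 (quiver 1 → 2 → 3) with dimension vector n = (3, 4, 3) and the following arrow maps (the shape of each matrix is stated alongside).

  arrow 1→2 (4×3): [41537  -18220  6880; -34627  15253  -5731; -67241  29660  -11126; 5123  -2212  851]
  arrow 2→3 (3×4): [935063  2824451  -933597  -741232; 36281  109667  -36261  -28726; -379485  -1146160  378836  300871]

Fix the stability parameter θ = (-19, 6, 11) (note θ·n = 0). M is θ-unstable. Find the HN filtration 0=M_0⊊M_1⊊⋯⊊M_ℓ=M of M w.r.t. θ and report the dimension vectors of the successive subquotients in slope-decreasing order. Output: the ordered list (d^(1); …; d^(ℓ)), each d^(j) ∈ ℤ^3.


Interval decomposition of M: I[1,2], I[1,3]^2, I[2,2], I[3,3].
HN type (ℓ=3): μ^(1)=11; μ^(2)=6; μ^(3)=-19

((0, 0, 3); (0, 4, 0); (3, 0, 0))
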